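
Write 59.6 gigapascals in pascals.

59600000000 pascals

giga = 10⁹, (no prefix) = 10⁰; factor is 10⁹.
59.6 × 10⁹ = 59600000000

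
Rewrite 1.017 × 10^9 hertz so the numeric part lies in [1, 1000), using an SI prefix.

1.017 gigahertz

= 1.017 × 10^9 hertz; 10^9 is giga.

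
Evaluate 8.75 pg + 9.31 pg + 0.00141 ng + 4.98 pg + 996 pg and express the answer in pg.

1020.45 pg

In pg:
  8.75 pg → 8.75
  9.31 pg → 9.31
  0.00141 ng = 0.00141e3 pg = 1.41
  4.98 pg → 4.98
  996 pg → 996
Sum: 8.75 + 9.31 + 1.41 + 4.98 + 996 = 1020.45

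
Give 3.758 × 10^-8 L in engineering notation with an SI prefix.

37.58 nL

= 37.58 × 10^-9 L; 10^-9 is nano.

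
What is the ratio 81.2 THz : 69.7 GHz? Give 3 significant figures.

1160

(81.2e12) / (69.7e9) = 1.165e3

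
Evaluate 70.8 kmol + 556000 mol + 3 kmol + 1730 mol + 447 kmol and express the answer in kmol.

In kmol:
  70.8 kmol → 70.8
  556000 mol = 556000 × 10^-3 kmol = 556
  3 kmol → 3
  1730 mol = 1730 × 10^-3 kmol = 1.73
  447 kmol → 447
Sum: 70.8 + 556 + 3 + 1.73 + 447 = 1078.53

1078.53 kmol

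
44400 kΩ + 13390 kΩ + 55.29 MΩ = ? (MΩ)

In MΩ:
  44400 kΩ = 44400e-3 MΩ = 44.4
  13390 kΩ = 13390e-3 MΩ = 13.39
  55.29 MΩ → 55.29
Sum: 44.4 + 13.39 + 55.29 = 113.08

113.08 MΩ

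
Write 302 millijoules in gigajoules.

0.000000000302 gigajoules

milli = 1e-3, giga = 1e9; factor is 1e-12.
302 × 1e-12 = 0.000000000302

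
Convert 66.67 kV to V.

66670 V

kilo = 1e3, (no prefix) = 1e0; factor is 1e3.
66.67 × 1e3 = 66670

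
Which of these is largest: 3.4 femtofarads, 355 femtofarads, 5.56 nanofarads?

3.4 femtofarads = 0.0000000000000034 farads
355 femtofarads = 0.000000000000355 farads
5.56 nanofarads = 0.00000000556 farads

5.56 nanofarads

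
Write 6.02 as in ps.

0.00000602 ps

atto = 10^-18, pico = 10^-12; factor is 10^-6.
6.02 × 10^-6 = 0.00000602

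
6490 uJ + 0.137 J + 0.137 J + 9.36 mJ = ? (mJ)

289.85 mJ

In mJ:
  6490 uJ = 6490 × 10⁻³ mJ = 6.49
  0.137 J = 0.137 × 10³ mJ = 137
  0.137 J = 0.137 × 10³ mJ = 137
  9.36 mJ → 9.36
Sum: 6.49 + 137 + 137 + 9.36 = 289.85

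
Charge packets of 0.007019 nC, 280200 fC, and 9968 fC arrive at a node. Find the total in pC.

297.187 pC

In pC:
  0.007019 nC = 0.007019 × 10^3 pC = 7.019
  280200 fC = 280200 × 10^-3 pC = 280.2
  9968 fC = 9968 × 10^-3 pC = 9.968
Sum: 7.019 + 280.2 + 9.968 = 297.187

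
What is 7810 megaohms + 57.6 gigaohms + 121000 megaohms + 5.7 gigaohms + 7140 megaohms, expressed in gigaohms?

199.25 gigaohms

In gigaohms:
  7810 megaohms = 7810e-3 gigaohms = 7.81
  57.6 gigaohms → 57.6
  121000 megaohms = 121000e-3 gigaohms = 121
  5.7 gigaohms → 5.7
  7140 megaohms = 7140e-3 gigaohms = 7.14
Sum: 7.81 + 57.6 + 121 + 5.7 + 7.14 = 199.25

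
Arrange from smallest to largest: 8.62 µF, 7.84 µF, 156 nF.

156 nF < 7.84 µF < 8.62 µF

8.62 µF = 0.00000862 F
7.84 µF = 0.00000784 F
156 nF = 0.000000156 F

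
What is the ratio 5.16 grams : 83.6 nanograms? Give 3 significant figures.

(5.16) / (83.6e-9) = 0.06172e9

61700000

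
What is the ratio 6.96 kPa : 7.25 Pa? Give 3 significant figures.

960

(6.96e3) / (7.25) = 0.96e3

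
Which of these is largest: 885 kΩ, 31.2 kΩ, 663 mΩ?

885 kΩ

885 kΩ = 885000 Ω
31.2 kΩ = 31200 Ω
663 mΩ = 0.663 Ω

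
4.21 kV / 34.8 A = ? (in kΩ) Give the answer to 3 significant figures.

0.121 kΩ

(4.21 × 10³) / (34.8) = 0.12098 × 10³ Ω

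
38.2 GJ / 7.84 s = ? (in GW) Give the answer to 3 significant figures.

(38.2 × 10⁹) / (7.84) = 4.8724 × 10⁹ W

4.87 GW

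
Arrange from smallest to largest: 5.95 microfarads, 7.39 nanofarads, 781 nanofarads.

7.39 nanofarads < 781 nanofarads < 5.95 microfarads

5.95 microfarads = 0.00000595 farads
7.39 nanofarads = 0.00000000739 farads
781 nanofarads = 0.000000781 farads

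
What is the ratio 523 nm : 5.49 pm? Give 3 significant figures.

95300

(523 × 10⁻⁹) / (5.49 × 10⁻¹²) = 95.26 × 10³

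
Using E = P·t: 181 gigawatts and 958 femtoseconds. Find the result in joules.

0.173398 joules

181 × 10^9 × 958 × 10^-15 = 173398 × 10^-6 J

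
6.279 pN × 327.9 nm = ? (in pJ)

6.279 × 10^-12 × 327.9 × 10^-9 = 2058.8841 × 10^-21 J

0.0000020588841 pJ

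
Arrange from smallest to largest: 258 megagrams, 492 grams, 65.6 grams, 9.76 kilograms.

258 megagrams = 258000000 grams
492 grams = 492 grams
65.6 grams = 65.6 grams
9.76 kilograms = 9760 grams

65.6 grams < 492 grams < 9.76 kilograms < 258 megagrams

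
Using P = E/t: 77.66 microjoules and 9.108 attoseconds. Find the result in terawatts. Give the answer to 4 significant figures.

8.527 terawatts

(77.66 × 10^-6) / (9.108 × 10^-18) = 8.52657 × 10^12 W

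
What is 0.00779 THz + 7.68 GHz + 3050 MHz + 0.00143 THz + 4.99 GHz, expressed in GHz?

24.94 GHz

In GHz:
  0.00779 THz = 0.00779 × 10³ GHz = 7.79
  7.68 GHz → 7.68
  3050 MHz = 3050 × 10⁻³ GHz = 3.05
  0.00143 THz = 0.00143 × 10³ GHz = 1.43
  4.99 GHz → 4.99
Sum: 7.79 + 7.68 + 3.05 + 1.43 + 4.99 = 24.94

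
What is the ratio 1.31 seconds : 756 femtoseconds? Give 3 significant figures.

1730000000000

(1.31) / (756 × 10^-15) = 0.001733 × 10^15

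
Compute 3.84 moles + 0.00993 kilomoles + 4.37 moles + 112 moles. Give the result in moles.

In moles:
  3.84 moles → 3.84
  0.00993 kilomoles = 0.00993 × 10^3 moles = 9.93
  4.37 moles → 4.37
  112 moles → 112
Sum: 3.84 + 9.93 + 4.37 + 112 = 130.14

130.14 moles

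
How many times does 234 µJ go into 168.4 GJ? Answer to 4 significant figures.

(168.4 × 10^9) / (234 × 10^-6) = 0.71966 × 10^15

719700000000000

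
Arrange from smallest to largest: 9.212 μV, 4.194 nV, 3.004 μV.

9.212 μV = 0.000009212 V
4.194 nV = 0.000000004194 V
3.004 μV = 0.000003004 V

4.194 nV < 3.004 μV < 9.212 μV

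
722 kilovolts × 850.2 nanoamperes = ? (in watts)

722 × 10³ × 850.2 × 10⁻⁹ = 613844.4 × 10⁻⁶ W

0.6138444 watts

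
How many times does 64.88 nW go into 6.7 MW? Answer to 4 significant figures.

103300000000000

(6.7 × 10⁶) / (64.88 × 10⁻⁹) = 0.10327 × 10¹⁵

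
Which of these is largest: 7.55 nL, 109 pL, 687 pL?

7.55 nL

7.55 nL = 0.00000000755 L
109 pL = 0.000000000109 L
687 pL = 0.000000000687 L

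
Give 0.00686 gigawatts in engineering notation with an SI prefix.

6.86 megawatts

= 6.86e6 watts; 1e6 is mega.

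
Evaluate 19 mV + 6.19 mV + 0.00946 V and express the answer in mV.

34.65 mV

In mV:
  19 mV → 19
  6.19 mV → 6.19
  0.00946 V = 0.00946 × 10^3 mV = 9.46
Sum: 19 + 6.19 + 9.46 = 34.65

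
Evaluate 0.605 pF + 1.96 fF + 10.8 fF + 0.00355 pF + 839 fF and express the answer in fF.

1460.31 fF

In fF:
  0.605 pF = 0.605 × 10³ fF = 605
  1.96 fF → 1.96
  10.8 fF → 10.8
  0.00355 pF = 0.00355 × 10³ fF = 3.55
  839 fF → 839
Sum: 605 + 1.96 + 10.8 + 3.55 + 839 = 1460.31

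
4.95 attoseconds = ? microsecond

0.00000000000495 microseconds

atto = 1e-18, micro = 1e-6; factor is 1e-12.
4.95 × 1e-12 = 0.00000000000495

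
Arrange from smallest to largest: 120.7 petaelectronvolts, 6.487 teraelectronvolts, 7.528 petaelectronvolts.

120.7 petaelectronvolts = 120700000000000000 electronvolts
6.487 teraelectronvolts = 6487000000000 electronvolts
7.528 petaelectronvolts = 7528000000000000 electronvolts

6.487 teraelectronvolts < 7.528 petaelectronvolts < 120.7 petaelectronvolts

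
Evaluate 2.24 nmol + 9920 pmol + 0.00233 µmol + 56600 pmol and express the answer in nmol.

In nmol:
  2.24 nmol → 2.24
  9920 pmol = 9920 × 10^-3 nmol = 9.92
  0.00233 µmol = 0.00233 × 10^3 nmol = 2.33
  56600 pmol = 56600 × 10^-3 nmol = 56.6
Sum: 2.24 + 9.92 + 2.33 + 56.6 = 71.09

71.09 nmol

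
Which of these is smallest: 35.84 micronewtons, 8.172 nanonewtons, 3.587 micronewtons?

35.84 micronewtons = 0.00003584 newtons
8.172 nanonewtons = 0.000000008172 newtons
3.587 micronewtons = 0.000003587 newtons

8.172 nanonewtons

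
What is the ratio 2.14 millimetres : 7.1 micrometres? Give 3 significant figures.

(2.14 × 10^-3) / (7.1 × 10^-6) = 0.3014 × 10^3

301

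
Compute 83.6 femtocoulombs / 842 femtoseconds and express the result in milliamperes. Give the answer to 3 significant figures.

99.3 milliamperes

(83.6 × 10^-15) / (842 × 10^-15) = 0.099287 A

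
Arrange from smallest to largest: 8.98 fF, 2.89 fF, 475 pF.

2.89 fF < 8.98 fF < 475 pF

8.98 fF = 0.00000000000000898 F
2.89 fF = 0.00000000000000289 F
475 pF = 0.000000000475 F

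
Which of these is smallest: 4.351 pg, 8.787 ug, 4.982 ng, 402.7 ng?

4.351 pg

4.351 pg = 0.000000000004351 g
8.787 ug = 0.000008787 g
4.982 ng = 0.000000004982 g
402.7 ng = 0.0000004027 g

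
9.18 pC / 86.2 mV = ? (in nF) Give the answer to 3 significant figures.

(9.18e-12) / (86.2e-3) = 0.1065e-9 F

0.106 nF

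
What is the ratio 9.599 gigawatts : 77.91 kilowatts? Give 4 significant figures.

123200

(9.599e9) / (77.91e3) = 0.12321e6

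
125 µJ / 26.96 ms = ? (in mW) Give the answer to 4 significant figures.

4.636 mW

(125e-6) / (26.96e-3) = 4.6365e-3 W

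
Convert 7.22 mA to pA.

milli = 10^-3, pico = 10^-12; factor is 10^9.
7.22 × 10^9 = 7220000000

7220000000 pA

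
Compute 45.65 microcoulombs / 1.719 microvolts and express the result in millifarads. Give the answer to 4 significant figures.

26560 millifarads

(45.65e-6) / (1.719e-6) = 26.5561 F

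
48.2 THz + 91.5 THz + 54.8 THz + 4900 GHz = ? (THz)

In THz:
  48.2 THz → 48.2
  91.5 THz → 91.5
  54.8 THz → 54.8
  4900 GHz = 4900 × 10^-3 THz = 4.9
Sum: 48.2 + 91.5 + 54.8 + 4.9 = 199.4

199.4 THz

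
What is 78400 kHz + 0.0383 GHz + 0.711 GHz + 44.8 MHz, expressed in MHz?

872.5 MHz

In MHz:
  78400 kHz = 78400 × 10^-3 MHz = 78.4
  0.0383 GHz = 0.0383 × 10^3 MHz = 38.3
  0.711 GHz = 0.711 × 10^3 MHz = 711
  44.8 MHz → 44.8
Sum: 78.4 + 38.3 + 711 + 44.8 = 872.5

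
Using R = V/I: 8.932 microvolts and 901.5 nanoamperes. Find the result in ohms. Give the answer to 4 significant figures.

9.908 ohms

(8.932 × 10⁻⁶) / (901.5 × 10⁻⁹) = 0.00990793 × 10³ Ω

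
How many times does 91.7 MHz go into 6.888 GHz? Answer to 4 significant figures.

(6.888 × 10⁹) / (91.7 × 10⁶) = 0.075115 × 10³

75.11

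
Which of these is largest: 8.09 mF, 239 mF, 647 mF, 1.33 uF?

647 mF

8.09 mF = 0.00809 F
239 mF = 0.239 F
647 mF = 0.647 F
1.33 uF = 0.00000133 F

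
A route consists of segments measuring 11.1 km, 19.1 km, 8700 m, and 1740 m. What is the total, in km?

40.64 km

In km:
  11.1 km → 11.1
  19.1 km → 19.1
  8700 m = 8700e-3 km = 8.7
  1740 m = 1740e-3 km = 1.74
Sum: 11.1 + 19.1 + 8.7 + 1.74 = 40.64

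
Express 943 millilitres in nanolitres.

milli = 10⁻³, nano = 10⁻⁹; factor is 10⁶.
943 × 10⁶ = 943000000

943000000 nanolitres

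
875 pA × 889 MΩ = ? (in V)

875 × 10⁻¹² × 889 × 10⁶ = 777875 × 10⁻⁶ V

0.777875 V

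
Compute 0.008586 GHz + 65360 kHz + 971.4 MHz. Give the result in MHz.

1045.346 MHz

In MHz:
  0.008586 GHz = 0.008586e3 MHz = 8.586
  65360 kHz = 65360e-3 MHz = 65.36
  971.4 MHz → 971.4
Sum: 8.586 + 65.36 + 971.4 = 1045.346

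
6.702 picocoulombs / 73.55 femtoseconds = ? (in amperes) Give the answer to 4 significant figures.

91.12 amperes

(6.702e-12) / (73.55e-15) = 0.0911217e3 A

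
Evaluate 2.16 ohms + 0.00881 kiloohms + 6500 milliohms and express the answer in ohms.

17.47 ohms

In ohms:
  2.16 ohms → 2.16
  0.00881 kiloohms = 0.00881 × 10^3 ohms = 8.81
  6500 milliohms = 6500 × 10^-3 ohms = 6.5
Sum: 2.16 + 8.81 + 6.5 = 17.47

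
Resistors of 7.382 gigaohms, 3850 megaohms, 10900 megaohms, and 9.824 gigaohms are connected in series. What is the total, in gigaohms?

In gigaohms:
  7.382 gigaohms → 7.382
  3850 megaohms = 3850e-3 gigaohms = 3.85
  10900 megaohms = 10900e-3 gigaohms = 10.9
  9.824 gigaohms → 9.824
Sum: 7.382 + 3.85 + 10.9 + 9.824 = 31.956

31.956 gigaohms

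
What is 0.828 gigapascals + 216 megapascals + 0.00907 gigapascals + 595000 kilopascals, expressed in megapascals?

In megapascals:
  0.828 gigapascals = 0.828 × 10^3 megapascals = 828
  216 megapascals → 216
  0.00907 gigapascals = 0.00907 × 10^3 megapascals = 9.07
  595000 kilopascals = 595000 × 10^-3 megapascals = 595
Sum: 828 + 216 + 9.07 + 595 = 1648.07

1648.07 megapascals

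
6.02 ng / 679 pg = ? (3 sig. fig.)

8.87

(6.02 × 10⁻⁹) / (679 × 10⁻¹²) = 0.008866 × 10³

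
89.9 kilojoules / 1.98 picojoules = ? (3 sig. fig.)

45400000000000000

(89.9e3) / (1.98e-12) = 45.4e15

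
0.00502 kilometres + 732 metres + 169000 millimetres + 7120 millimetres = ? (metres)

913.14 metres

In metres:
  0.00502 kilometres = 0.00502 × 10³ metres = 5.02
  732 metres → 732
  169000 millimetres = 169000 × 10⁻³ metres = 169
  7120 millimetres = 7120 × 10⁻³ metres = 7.12
Sum: 5.02 + 732 + 169 + 7.12 = 913.14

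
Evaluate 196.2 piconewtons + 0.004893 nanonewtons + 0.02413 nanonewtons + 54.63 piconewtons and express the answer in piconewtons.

In piconewtons:
  196.2 piconewtons → 196.2
  0.004893 nanonewtons = 0.004893 × 10³ piconewtons = 4.893
  0.02413 nanonewtons = 0.02413 × 10³ piconewtons = 24.13
  54.63 piconewtons → 54.63
Sum: 196.2 + 4.893 + 24.13 + 54.63 = 279.853

279.853 piconewtons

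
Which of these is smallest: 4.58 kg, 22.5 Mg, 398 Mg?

4.58 kg = 4580 g
22.5 Mg = 22500000 g
398 Mg = 398000000 g

4.58 kg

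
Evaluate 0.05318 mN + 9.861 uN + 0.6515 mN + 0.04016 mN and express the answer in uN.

In uN:
  0.05318 mN = 0.05318 × 10³ uN = 53.18
  9.861 uN → 9.861
  0.6515 mN = 0.6515 × 10³ uN = 651.5
  0.04016 mN = 0.04016 × 10³ uN = 40.16
Sum: 53.18 + 9.861 + 651.5 + 40.16 = 754.701

754.701 uN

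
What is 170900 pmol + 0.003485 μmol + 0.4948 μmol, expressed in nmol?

669.185 nmol

In nmol:
  170900 pmol = 170900 × 10^-3 nmol = 170.9
  0.003485 μmol = 0.003485 × 10^3 nmol = 3.485
  0.4948 μmol = 0.4948 × 10^3 nmol = 494.8
Sum: 170.9 + 3.485 + 494.8 = 669.185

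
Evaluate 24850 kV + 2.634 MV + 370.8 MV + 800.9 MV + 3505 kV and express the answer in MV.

In MV:
  24850 kV = 24850 × 10⁻³ MV = 24.85
  2.634 MV → 2.634
  370.8 MV → 370.8
  800.9 MV → 800.9
  3505 kV = 3505 × 10⁻³ MV = 3.505
Sum: 24.85 + 2.634 + 370.8 + 800.9 + 3.505 = 1202.689

1202.689 MV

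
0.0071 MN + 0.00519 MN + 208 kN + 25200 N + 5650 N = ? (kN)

251.14 kN

In kN:
  0.0071 MN = 0.0071e3 kN = 7.1
  0.00519 MN = 0.00519e3 kN = 5.19
  208 kN → 208
  25200 N = 25200e-3 kN = 25.2
  5650 N = 5650e-3 kN = 5.65
Sum: 7.1 + 5.19 + 208 + 25.2 + 5.65 = 251.14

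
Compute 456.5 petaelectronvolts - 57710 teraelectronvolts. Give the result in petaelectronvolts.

In petaelectronvolts:
  456.5 petaelectronvolts → 456.5
  57710 teraelectronvolts = 57710 × 10⁻³ petaelectronvolts = 57.71
Difference: 456.5 - 57.71 = 398.79

398.79 petaelectronvolts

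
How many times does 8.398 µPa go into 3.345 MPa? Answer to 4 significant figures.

398300000000

(3.345 × 10^6) / (8.398 × 10^-6) = 0.39831 × 10^12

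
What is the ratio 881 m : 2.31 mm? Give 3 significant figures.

(881) / (2.31 × 10^-3) = 381.4 × 10^3

381000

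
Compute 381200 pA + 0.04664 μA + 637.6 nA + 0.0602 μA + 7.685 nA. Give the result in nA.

1133.325 nA

In nA:
  381200 pA = 381200 × 10^-3 nA = 381.2
  0.04664 μA = 0.04664 × 10^3 nA = 46.64
  637.6 nA → 637.6
  0.0602 μA = 0.0602 × 10^3 nA = 60.2
  7.685 nA → 7.685
Sum: 381.2 + 46.64 + 637.6 + 60.2 + 7.685 = 1133.325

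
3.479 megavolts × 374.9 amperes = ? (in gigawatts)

3.479 × 10^6 × 374.9 = 1304.2771 × 10^6 W

1.3042771 gigawatts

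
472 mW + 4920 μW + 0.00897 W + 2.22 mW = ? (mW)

488.11 mW

In mW:
  472 mW → 472
  4920 μW = 4920 × 10^-3 mW = 4.92
  0.00897 W = 0.00897 × 10^3 mW = 8.97
  2.22 mW → 2.22
Sum: 472 + 4.92 + 8.97 + 2.22 = 488.11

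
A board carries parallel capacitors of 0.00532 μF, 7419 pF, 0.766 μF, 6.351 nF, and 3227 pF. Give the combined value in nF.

788.317 nF

In nF:
  0.00532 μF = 0.00532 × 10^3 nF = 5.32
  7419 pF = 7419 × 10^-3 nF = 7.419
  0.766 μF = 0.766 × 10^3 nF = 766
  6.351 nF → 6.351
  3227 pF = 3227 × 10^-3 nF = 3.227
Sum: 5.32 + 7.419 + 766 + 6.351 + 3.227 = 788.317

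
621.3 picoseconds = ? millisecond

0.0000006213 milliseconds

pico = 10^-12, milli = 10^-3; factor is 10^-9.
621.3 × 10^-9 = 0.0000006213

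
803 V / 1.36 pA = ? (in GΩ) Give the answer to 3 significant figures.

(803) / (1.36 × 10⁻¹²) = 590.44 × 10¹² Ω

590000 GΩ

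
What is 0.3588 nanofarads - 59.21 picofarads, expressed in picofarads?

299.59 picofarads

In picofarads:
  0.3588 nanofarads = 0.3588 × 10^3 picofarads = 358.8
  59.21 picofarads → 59.21
Difference: 358.8 - 59.21 = 299.59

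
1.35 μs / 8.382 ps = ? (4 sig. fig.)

(1.35e-6) / (8.382e-12) = 0.16106e6

161100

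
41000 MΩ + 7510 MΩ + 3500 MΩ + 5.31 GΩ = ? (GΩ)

57.32 GΩ

In GΩ:
  41000 MΩ = 41000e-3 GΩ = 41
  7510 MΩ = 7510e-3 GΩ = 7.51
  3500 MΩ = 3500e-3 GΩ = 3.5
  5.31 GΩ → 5.31
Sum: 41 + 7.51 + 3.5 + 5.31 = 57.32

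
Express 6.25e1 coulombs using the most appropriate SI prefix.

62.5 coulombs

= 62.5 coulombs; mantissa already in [1, 1000).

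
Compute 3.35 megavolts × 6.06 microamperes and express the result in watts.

20.301 watts

3.35e6 × 6.06e-6 = 20.301 W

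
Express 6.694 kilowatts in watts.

6694 watts

kilo = 1e3, (no prefix) = 1e0; factor is 1e3.
6.694 × 1e3 = 6694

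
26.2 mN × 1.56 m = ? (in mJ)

26.2 × 10^-3 × 1.56 = 40.872 × 10^-3 J

40.872 mJ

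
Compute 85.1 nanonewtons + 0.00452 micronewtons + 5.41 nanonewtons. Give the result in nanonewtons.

In nanonewtons:
  85.1 nanonewtons → 85.1
  0.00452 micronewtons = 0.00452 × 10^3 nanonewtons = 4.52
  5.41 nanonewtons → 5.41
Sum: 85.1 + 4.52 + 5.41 = 95.03

95.03 nanonewtons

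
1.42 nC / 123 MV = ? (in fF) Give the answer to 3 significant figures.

0.0115 fF

(1.42 × 10^-9) / (123 × 10^6) = 0.011545 × 10^-15 F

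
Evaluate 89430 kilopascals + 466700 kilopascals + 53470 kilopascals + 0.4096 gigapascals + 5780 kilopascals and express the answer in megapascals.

1024.98 megapascals

In megapascals:
  89430 kilopascals = 89430 × 10⁻³ megapascals = 89.43
  466700 kilopascals = 466700 × 10⁻³ megapascals = 466.7
  53470 kilopascals = 53470 × 10⁻³ megapascals = 53.47
  0.4096 gigapascals = 0.4096 × 10³ megapascals = 409.6
  5780 kilopascals = 5780 × 10⁻³ megapascals = 5.78
Sum: 89.43 + 466.7 + 53.47 + 409.6 + 5.78 = 1024.98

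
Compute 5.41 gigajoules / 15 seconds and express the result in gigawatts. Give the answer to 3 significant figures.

(5.41 × 10⁹) / (15) = 0.36067 × 10⁹ W

0.361 gigawatts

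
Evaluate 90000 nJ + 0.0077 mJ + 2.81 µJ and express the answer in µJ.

In µJ:
  90000 nJ = 90000 × 10^-3 µJ = 90
  0.0077 mJ = 0.0077 × 10^3 µJ = 7.7
  2.81 µJ → 2.81
Sum: 90 + 7.7 + 2.81 = 100.51

100.51 µJ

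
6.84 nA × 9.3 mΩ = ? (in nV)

6.84 × 10^-9 × 9.3 × 10^-3 = 63.612 × 10^-12 V

0.063612 nV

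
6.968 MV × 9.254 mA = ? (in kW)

64.481872 kW

6.968e6 × 9.254e-3 = 64.481872e3 W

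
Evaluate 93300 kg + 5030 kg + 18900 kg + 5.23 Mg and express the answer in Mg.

122.46 Mg

In Mg:
  93300 kg = 93300 × 10^-3 Mg = 93.3
  5030 kg = 5030 × 10^-3 Mg = 5.03
  18900 kg = 18900 × 10^-3 Mg = 18.9
  5.23 Mg → 5.23
Sum: 93.3 + 5.03 + 18.9 + 5.23 = 122.46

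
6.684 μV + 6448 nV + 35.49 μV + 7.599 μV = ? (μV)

In μV:
  6.684 μV → 6.684
  6448 nV = 6448 × 10^-3 μV = 6.448
  35.49 μV → 35.49
  7.599 μV → 7.599
Sum: 6.684 + 6.448 + 35.49 + 7.599 = 56.221

56.221 μV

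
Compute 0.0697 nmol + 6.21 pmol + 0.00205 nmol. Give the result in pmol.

In pmol:
  0.0697 nmol = 0.0697e3 pmol = 69.7
  6.21 pmol → 6.21
  0.00205 nmol = 0.00205e3 pmol = 2.05
Sum: 69.7 + 6.21 + 2.05 = 77.96

77.96 pmol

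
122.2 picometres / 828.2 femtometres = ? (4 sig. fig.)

(122.2 × 10⁻¹²) / (828.2 × 10⁻¹⁵) = 0.14755 × 10³

147.5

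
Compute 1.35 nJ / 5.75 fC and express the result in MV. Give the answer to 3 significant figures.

(1.35 × 10^-9) / (5.75 × 10^-15) = 0.23478 × 10^6 V

0.235 MV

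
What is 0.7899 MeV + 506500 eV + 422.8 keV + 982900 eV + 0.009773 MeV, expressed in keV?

2711.873 keV

In keV:
  0.7899 MeV = 0.7899e3 keV = 789.9
  506500 eV = 506500e-3 keV = 506.5
  422.8 keV → 422.8
  982900 eV = 982900e-3 keV = 982.9
  0.009773 MeV = 0.009773e3 keV = 9.773
Sum: 789.9 + 506.5 + 422.8 + 982.9 + 9.773 = 2711.873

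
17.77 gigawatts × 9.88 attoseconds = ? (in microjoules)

17.77e9 × 9.88e-18 = 175.5676e-9 J

0.1755676 microjoules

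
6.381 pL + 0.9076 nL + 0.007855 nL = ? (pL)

In pL:
  6.381 pL → 6.381
  0.9076 nL = 0.9076 × 10³ pL = 907.6
  0.007855 nL = 0.007855 × 10³ pL = 7.855
Sum: 6.381 + 907.6 + 7.855 = 921.836

921.836 pL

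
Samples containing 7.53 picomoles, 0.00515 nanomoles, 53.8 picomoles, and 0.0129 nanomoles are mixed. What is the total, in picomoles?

In picomoles:
  7.53 picomoles → 7.53
  0.00515 nanomoles = 0.00515 × 10³ picomoles = 5.15
  53.8 picomoles → 53.8
  0.0129 nanomoles = 0.0129 × 10³ picomoles = 12.9
Sum: 7.53 + 5.15 + 53.8 + 12.9 = 79.38

79.38 picomoles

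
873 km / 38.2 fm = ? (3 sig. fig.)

(873 × 10³) / (38.2 × 10⁻¹⁵) = 22.85 × 10¹⁸

22900000000000000000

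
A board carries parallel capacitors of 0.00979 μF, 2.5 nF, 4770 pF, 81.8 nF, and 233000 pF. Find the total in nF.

In nF:
  0.00979 μF = 0.00979 × 10^3 nF = 9.79
  2.5 nF → 2.5
  4770 pF = 4770 × 10^-3 nF = 4.77
  81.8 nF → 81.8
  233000 pF = 233000 × 10^-3 nF = 233
Sum: 9.79 + 2.5 + 4.77 + 81.8 + 233 = 331.86

331.86 nF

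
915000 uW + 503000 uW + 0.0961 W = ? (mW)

In mW:
  915000 uW = 915000 × 10^-3 mW = 915
  503000 uW = 503000 × 10^-3 mW = 503
  0.0961 W = 0.0961 × 10^3 mW = 96.1
Sum: 915 + 503 + 96.1 = 1514.1

1514.1 mW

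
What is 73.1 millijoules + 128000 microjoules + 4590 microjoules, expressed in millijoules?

In millijoules:
  73.1 millijoules → 73.1
  128000 microjoules = 128000 × 10⁻³ millijoules = 128
  4590 microjoules = 4590 × 10⁻³ millijoules = 4.59
Sum: 73.1 + 128 + 4.59 = 205.69

205.69 millijoules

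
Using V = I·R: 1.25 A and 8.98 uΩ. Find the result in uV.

11.225 uV

1.25 × 8.98 × 10⁻⁶ = 11.225 × 10⁻⁶ V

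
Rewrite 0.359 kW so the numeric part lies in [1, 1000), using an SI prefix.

= 359 W; mantissa already in [1, 1000).

359 W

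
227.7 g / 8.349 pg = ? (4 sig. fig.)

(227.7) / (8.349e-12) = 27.273e12

27270000000000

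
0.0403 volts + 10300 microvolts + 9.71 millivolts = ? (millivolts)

60.31 millivolts

In millivolts:
  0.0403 volts = 0.0403 × 10^3 millivolts = 40.3
  10300 microvolts = 10300 × 10^-3 millivolts = 10.3
  9.71 millivolts → 9.71
Sum: 40.3 + 10.3 + 9.71 = 60.31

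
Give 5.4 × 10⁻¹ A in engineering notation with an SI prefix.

= 540 × 10⁻³ A; 10⁻³ is milli.

540 mA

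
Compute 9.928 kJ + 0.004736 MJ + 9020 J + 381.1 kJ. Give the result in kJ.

404.784 kJ

In kJ:
  9.928 kJ → 9.928
  0.004736 MJ = 0.004736e3 kJ = 4.736
  9020 J = 9020e-3 kJ = 9.02
  381.1 kJ → 381.1
Sum: 9.928 + 4.736 + 9.02 + 381.1 = 404.784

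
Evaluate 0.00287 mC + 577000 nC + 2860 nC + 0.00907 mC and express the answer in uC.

591.8 uC

In uC:
  0.00287 mC = 0.00287 × 10³ uC = 2.87
  577000 nC = 577000 × 10⁻³ uC = 577
  2860 nC = 2860 × 10⁻³ uC = 2.86
  0.00907 mC = 0.00907 × 10³ uC = 9.07
Sum: 2.87 + 577 + 2.86 + 9.07 = 591.8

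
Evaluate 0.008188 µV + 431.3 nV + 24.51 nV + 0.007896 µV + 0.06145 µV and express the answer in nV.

In nV:
  0.008188 µV = 0.008188 × 10³ nV = 8.188
  431.3 nV → 431.3
  24.51 nV → 24.51
  0.007896 µV = 0.007896 × 10³ nV = 7.896
  0.06145 µV = 0.06145 × 10³ nV = 61.45
Sum: 8.188 + 431.3 + 24.51 + 7.896 + 61.45 = 533.344

533.344 nV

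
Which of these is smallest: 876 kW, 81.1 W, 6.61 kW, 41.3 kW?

81.1 W

876 kW = 876000 W
81.1 W = 81.1 W
6.61 kW = 6610 W
41.3 kW = 41300 W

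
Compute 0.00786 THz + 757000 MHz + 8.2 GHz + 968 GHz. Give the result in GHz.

1741.06 GHz

In GHz:
  0.00786 THz = 0.00786e3 GHz = 7.86
  757000 MHz = 757000e-3 GHz = 757
  8.2 GHz → 8.2
  968 GHz → 968
Sum: 7.86 + 757 + 8.2 + 968 = 1741.06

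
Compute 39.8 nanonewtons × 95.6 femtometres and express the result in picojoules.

0.00000000380488 picojoules

39.8 × 10^-9 × 95.6 × 10^-15 = 3804.88 × 10^-24 J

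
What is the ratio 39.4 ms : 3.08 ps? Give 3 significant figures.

12800000000

(39.4 × 10^-3) / (3.08 × 10^-12) = 12.79 × 10^9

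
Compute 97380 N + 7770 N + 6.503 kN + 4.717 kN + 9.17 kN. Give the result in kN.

125.54 kN

In kN:
  97380 N = 97380 × 10^-3 kN = 97.38
  7770 N = 7770 × 10^-3 kN = 7.77
  6.503 kN → 6.503
  4.717 kN → 4.717
  9.17 kN → 9.17
Sum: 97.38 + 7.77 + 6.503 + 4.717 + 9.17 = 125.54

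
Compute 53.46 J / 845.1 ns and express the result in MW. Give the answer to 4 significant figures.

(53.46) / (845.1e-9) = 0.0632588e9 W

63.26 MW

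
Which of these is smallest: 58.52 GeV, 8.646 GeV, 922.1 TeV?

58.52 GeV = 58520000000 eV
8.646 GeV = 8646000000 eV
922.1 TeV = 922100000000000 eV

8.646 GeV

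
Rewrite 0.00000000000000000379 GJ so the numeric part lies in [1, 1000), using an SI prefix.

= 3.79 × 10⁻⁹ J; 10⁻⁹ is nano.

3.79 nJ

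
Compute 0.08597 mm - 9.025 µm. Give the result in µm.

In µm:
  0.08597 mm = 0.08597 × 10³ µm = 85.97
  9.025 µm → 9.025
Difference: 85.97 - 9.025 = 76.945

76.945 µm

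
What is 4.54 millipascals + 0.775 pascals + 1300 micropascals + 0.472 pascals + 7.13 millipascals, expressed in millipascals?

1259.97 millipascals

In millipascals:
  4.54 millipascals → 4.54
  0.775 pascals = 0.775 × 10^3 millipascals = 775
  1300 micropascals = 1300 × 10^-3 millipascals = 1.3
  0.472 pascals = 0.472 × 10^3 millipascals = 472
  7.13 millipascals → 7.13
Sum: 4.54 + 775 + 1.3 + 472 + 7.13 = 1259.97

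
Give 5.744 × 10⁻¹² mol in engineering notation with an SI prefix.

5.744 pmol

= 5.744 × 10⁻¹² mol; 10⁻¹² is pico.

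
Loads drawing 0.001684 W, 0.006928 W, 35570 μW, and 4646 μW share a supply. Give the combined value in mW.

In mW:
  0.001684 W = 0.001684 × 10^3 mW = 1.684
  0.006928 W = 0.006928 × 10^3 mW = 6.928
  35570 μW = 35570 × 10^-3 mW = 35.57
  4646 μW = 4646 × 10^-3 mW = 4.646
Sum: 1.684 + 6.928 + 35.57 + 4.646 = 48.828

48.828 mW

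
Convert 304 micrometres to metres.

micro = 10^-6, (no prefix) = 10^0; factor is 10^-6.
304 × 10^-6 = 0.000304

0.000304 metres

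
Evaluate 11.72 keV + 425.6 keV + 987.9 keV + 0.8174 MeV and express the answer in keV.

In keV:
  11.72 keV → 11.72
  425.6 keV → 425.6
  987.9 keV → 987.9
  0.8174 MeV = 0.8174e3 keV = 817.4
Sum: 11.72 + 425.6 + 987.9 + 817.4 = 2242.62

2242.62 keV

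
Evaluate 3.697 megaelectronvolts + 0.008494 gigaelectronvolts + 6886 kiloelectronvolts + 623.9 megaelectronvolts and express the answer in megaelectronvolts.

In megaelectronvolts:
  3.697 megaelectronvolts → 3.697
  0.008494 gigaelectronvolts = 0.008494 × 10^3 megaelectronvolts = 8.494
  6886 kiloelectronvolts = 6886 × 10^-3 megaelectronvolts = 6.886
  623.9 megaelectronvolts → 623.9
Sum: 3.697 + 8.494 + 6.886 + 623.9 = 642.977

642.977 megaelectronvolts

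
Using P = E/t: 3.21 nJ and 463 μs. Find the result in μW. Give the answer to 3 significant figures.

6.93 μW

(3.21 × 10^-9) / (463 × 10^-6) = 0.006933 × 10^-3 W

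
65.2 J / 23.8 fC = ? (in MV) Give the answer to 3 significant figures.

2740000000 MV

(65.2) / (23.8 × 10⁻¹⁵) = 2.7395 × 10¹⁵ V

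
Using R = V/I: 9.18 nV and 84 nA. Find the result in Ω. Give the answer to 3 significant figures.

(9.18 × 10^-9) / (84 × 10^-9) = 0.10929 Ω

0.109 Ω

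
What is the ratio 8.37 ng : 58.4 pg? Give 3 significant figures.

143

(8.37 × 10⁻⁹) / (58.4 × 10⁻¹²) = 0.1433 × 10³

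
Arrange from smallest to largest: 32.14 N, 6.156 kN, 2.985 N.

32.14 N = 32.14 N
6.156 kN = 6156 N
2.985 N = 2.985 N

2.985 N < 32.14 N < 6.156 kN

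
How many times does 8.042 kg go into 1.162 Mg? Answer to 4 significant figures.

144.5

(1.162e6) / (8.042e3) = 0.14449e3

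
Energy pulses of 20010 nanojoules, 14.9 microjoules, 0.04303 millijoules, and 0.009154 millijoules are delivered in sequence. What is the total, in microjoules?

In microjoules:
  20010 nanojoules = 20010 × 10⁻³ microjoules = 20.01
  14.9 microjoules → 14.9
  0.04303 millijoules = 0.04303 × 10³ microjoules = 43.03
  0.009154 millijoules = 0.009154 × 10³ microjoules = 9.154
Sum: 20.01 + 14.9 + 43.03 + 9.154 = 87.094

87.094 microjoules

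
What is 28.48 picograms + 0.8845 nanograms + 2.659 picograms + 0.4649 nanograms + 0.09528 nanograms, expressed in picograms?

1475.819 picograms

In picograms:
  28.48 picograms → 28.48
  0.8845 nanograms = 0.8845 × 10^3 picograms = 884.5
  2.659 picograms → 2.659
  0.4649 nanograms = 0.4649 × 10^3 picograms = 464.9
  0.09528 nanograms = 0.09528 × 10^3 picograms = 95.28
Sum: 28.48 + 884.5 + 2.659 + 464.9 + 95.28 = 1475.819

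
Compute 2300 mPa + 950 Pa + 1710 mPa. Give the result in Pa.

954.01 Pa

In Pa:
  2300 mPa = 2300 × 10^-3 Pa = 2.3
  950 Pa → 950
  1710 mPa = 1710 × 10^-3 Pa = 1.71
Sum: 2.3 + 950 + 1.71 = 954.01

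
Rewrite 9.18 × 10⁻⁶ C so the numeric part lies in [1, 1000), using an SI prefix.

9.18 µC

= 9.18 × 10⁻⁶ C; 10⁻⁶ is micro.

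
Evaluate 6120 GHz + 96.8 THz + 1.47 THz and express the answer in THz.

104.39 THz

In THz:
  6120 GHz = 6120e-3 THz = 6.12
  96.8 THz → 96.8
  1.47 THz → 1.47
Sum: 6.12 + 96.8 + 1.47 = 104.39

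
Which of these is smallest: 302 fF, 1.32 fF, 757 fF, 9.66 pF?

1.32 fF

302 fF = 0.000000000000302 F
1.32 fF = 0.00000000000000132 F
757 fF = 0.000000000000757 F
9.66 pF = 0.00000000000966 F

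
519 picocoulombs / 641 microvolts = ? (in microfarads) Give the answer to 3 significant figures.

(519 × 10^-12) / (641 × 10^-6) = 0.80967 × 10^-6 F

0.810 microfarads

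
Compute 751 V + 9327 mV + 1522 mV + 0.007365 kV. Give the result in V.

In V:
  751 V → 751
  9327 mV = 9327e-3 V = 9.327
  1522 mV = 1522e-3 V = 1.522
  0.007365 kV = 0.007365e3 V = 7.365
Sum: 751 + 9.327 + 1.522 + 7.365 = 769.214

769.214 V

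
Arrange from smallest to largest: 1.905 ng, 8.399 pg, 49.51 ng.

1.905 ng = 0.000000001905 g
8.399 pg = 0.000000000008399 g
49.51 ng = 0.00000004951 g

8.399 pg < 1.905 ng < 49.51 ng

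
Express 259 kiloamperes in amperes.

259000 amperes

kilo = 10^3, (no prefix) = 10^0; factor is 10^3.
259 × 10^3 = 259000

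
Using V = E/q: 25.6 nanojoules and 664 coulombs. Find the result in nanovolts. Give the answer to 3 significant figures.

0.0386 nanovolts

(25.6 × 10^-9) / (664) = 0.038554 × 10^-9 V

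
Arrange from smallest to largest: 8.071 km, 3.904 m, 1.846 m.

8.071 km = 8071 m
3.904 m = 3.904 m
1.846 m = 1.846 m

1.846 m < 3.904 m < 8.071 km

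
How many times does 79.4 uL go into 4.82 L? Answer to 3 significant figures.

60700

(4.82) / (79.4 × 10⁻⁶) = 0.06071 × 10⁶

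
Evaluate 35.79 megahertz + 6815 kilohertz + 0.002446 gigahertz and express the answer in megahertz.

45.051 megahertz

In megahertz:
  35.79 megahertz → 35.79
  6815 kilohertz = 6815e-3 megahertz = 6.815
  0.002446 gigahertz = 0.002446e3 megahertz = 2.446
Sum: 35.79 + 6.815 + 2.446 = 45.051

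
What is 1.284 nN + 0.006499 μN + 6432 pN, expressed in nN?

14.215 nN

In nN:
  1.284 nN → 1.284
  0.006499 μN = 0.006499 × 10³ nN = 6.499
  6432 pN = 6432 × 10⁻³ nN = 6.432
Sum: 1.284 + 6.499 + 6.432 = 14.215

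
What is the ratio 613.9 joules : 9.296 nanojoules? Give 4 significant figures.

66040000000

(613.9) / (9.296e-9) = 66.039e9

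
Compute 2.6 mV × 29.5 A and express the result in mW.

2.6e-3 × 29.5 = 76.7e-3 W

76.7 mW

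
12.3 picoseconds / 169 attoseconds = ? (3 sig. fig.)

(12.3e-12) / (169e-18) = 0.07278e6

72800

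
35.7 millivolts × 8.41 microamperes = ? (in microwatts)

0.300237 microwatts

35.7e-3 × 8.41e-6 = 300.237e-9 W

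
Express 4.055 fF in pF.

0.004055 pF

femto = 1e-15, pico = 1e-12; factor is 1e-3.
4.055 × 1e-3 = 0.004055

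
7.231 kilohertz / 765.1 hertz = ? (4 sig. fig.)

(7.231 × 10³) / (765.1) = 0.0094511 × 10³

9.451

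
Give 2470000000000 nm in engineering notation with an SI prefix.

= 2.47e3 m; 1e3 is kilo.

2.47 km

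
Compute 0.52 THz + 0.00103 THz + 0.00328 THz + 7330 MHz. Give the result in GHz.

531.64 GHz

In GHz:
  0.52 THz = 0.52 × 10^3 GHz = 520
  0.00103 THz = 0.00103 × 10^3 GHz = 1.03
  0.00328 THz = 0.00328 × 10^3 GHz = 3.28
  7330 MHz = 7330 × 10^-3 GHz = 7.33
Sum: 520 + 1.03 + 3.28 + 7.33 = 531.64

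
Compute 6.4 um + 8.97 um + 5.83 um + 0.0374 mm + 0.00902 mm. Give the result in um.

In um:
  6.4 um → 6.4
  8.97 um → 8.97
  5.83 um → 5.83
  0.0374 mm = 0.0374 × 10^3 um = 37.4
  0.00902 mm = 0.00902 × 10^3 um = 9.02
Sum: 6.4 + 8.97 + 5.83 + 37.4 + 9.02 = 67.62

67.62 um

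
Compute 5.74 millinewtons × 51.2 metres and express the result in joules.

0.293888 joules

5.74 × 10^-3 × 51.2 = 293.888 × 10^-3 J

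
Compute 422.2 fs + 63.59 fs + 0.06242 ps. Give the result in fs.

In fs:
  422.2 fs → 422.2
  63.59 fs → 63.59
  0.06242 ps = 0.06242 × 10³ fs = 62.42
Sum: 422.2 + 63.59 + 62.42 = 548.21

548.21 fs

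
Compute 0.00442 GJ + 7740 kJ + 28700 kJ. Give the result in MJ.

In MJ:
  0.00442 GJ = 0.00442 × 10^3 MJ = 4.42
  7740 kJ = 7740 × 10^-3 MJ = 7.74
  28700 kJ = 28700 × 10^-3 MJ = 28.7
Sum: 4.42 + 7.74 + 28.7 = 40.86

40.86 MJ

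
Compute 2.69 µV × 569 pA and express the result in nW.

0.00000153061 nW

2.69 × 10⁻⁶ × 569 × 10⁻¹² = 1530.61 × 10⁻¹⁸ W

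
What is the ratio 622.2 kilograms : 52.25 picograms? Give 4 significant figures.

(622.2 × 10^3) / (52.25 × 10^-12) = 11.908 × 10^15

11910000000000000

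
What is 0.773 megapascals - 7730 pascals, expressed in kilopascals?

765.27 kilopascals

In kilopascals:
  0.773 megapascals = 0.773 × 10³ kilopascals = 773
  7730 pascals = 7730 × 10⁻³ kilopascals = 7.73
Difference: 773 - 7.73 = 765.27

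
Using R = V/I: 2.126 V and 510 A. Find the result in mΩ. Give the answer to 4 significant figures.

(2.126) / (510) = 0.00416863 Ω

4.169 mΩ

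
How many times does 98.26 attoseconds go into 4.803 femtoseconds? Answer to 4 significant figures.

48.88

(4.803 × 10^-15) / (98.26 × 10^-18) = 0.048881 × 10^3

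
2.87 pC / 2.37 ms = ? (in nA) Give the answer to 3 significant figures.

(2.87e-12) / (2.37e-3) = 1.211e-9 A

1.21 nA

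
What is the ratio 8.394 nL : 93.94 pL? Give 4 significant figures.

(8.394 × 10⁻⁹) / (93.94 × 10⁻¹²) = 0.089355 × 10³

89.35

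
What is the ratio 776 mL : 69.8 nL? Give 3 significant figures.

(776 × 10^-3) / (69.8 × 10^-9) = 11.12 × 10^6

11100000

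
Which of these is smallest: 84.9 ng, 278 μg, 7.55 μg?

84.9 ng = 0.0000000849 g
278 μg = 0.000278 g
7.55 μg = 0.00000755 g

84.9 ng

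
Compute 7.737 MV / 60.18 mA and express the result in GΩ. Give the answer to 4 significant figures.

0.1286 GΩ

(7.737 × 10⁶) / (60.18 × 10⁻³) = 0.128564 × 10⁹ Ω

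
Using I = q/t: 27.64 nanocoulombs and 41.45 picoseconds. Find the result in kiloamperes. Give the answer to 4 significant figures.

0.6668 kiloamperes

(27.64 × 10⁻⁹) / (41.45 × 10⁻¹²) = 0.666828 × 10³ A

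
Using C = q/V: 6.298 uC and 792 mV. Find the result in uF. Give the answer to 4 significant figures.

(6.298 × 10⁻⁶) / (792 × 10⁻³) = 0.00795202 × 10⁻³ F

7.952 uF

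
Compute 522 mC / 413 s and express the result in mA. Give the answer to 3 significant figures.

(522 × 10⁻³) / (413) = 1.2639 × 10⁻³ A

1.26 mA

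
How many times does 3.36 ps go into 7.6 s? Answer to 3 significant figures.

(7.6) / (3.36e-12) = 2.262e12

2260000000000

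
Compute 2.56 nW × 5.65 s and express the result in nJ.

2.56 × 10⁻⁹ × 5.65 = 14.464 × 10⁻⁹ J

14.464 nJ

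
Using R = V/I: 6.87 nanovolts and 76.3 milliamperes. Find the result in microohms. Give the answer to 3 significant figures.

0.0900 microohms

(6.87e-9) / (76.3e-3) = 0.090039e-6 Ω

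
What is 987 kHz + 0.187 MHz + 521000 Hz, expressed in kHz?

1695 kHz

In kHz:
  987 kHz → 987
  0.187 MHz = 0.187 × 10³ kHz = 187
  521000 Hz = 521000 × 10⁻³ kHz = 521
Sum: 987 + 187 + 521 = 1695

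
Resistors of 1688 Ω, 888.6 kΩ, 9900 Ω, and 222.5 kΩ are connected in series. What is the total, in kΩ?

In kΩ:
  1688 Ω = 1688e-3 kΩ = 1.688
  888.6 kΩ → 888.6
  9900 Ω = 9900e-3 kΩ = 9.9
  222.5 kΩ → 222.5
Sum: 1.688 + 888.6 + 9.9 + 222.5 = 1122.688

1122.688 kΩ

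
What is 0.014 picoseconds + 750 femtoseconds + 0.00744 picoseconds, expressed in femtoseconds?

In femtoseconds:
  0.014 picoseconds = 0.014 × 10³ femtoseconds = 14
  750 femtoseconds → 750
  0.00744 picoseconds = 0.00744 × 10³ femtoseconds = 7.44
Sum: 14 + 750 + 7.44 = 771.44

771.44 femtoseconds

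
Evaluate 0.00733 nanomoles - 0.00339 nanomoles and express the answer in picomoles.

In picomoles:
  0.00733 nanomoles = 0.00733 × 10³ picomoles = 7.33
  0.00339 nanomoles = 0.00339 × 10³ picomoles = 3.39
Difference: 7.33 - 3.39 = 3.94

3.94 picomoles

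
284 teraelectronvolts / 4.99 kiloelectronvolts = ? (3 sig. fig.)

56900000000

(284 × 10¹²) / (4.99 × 10³) = 56.91 × 10⁹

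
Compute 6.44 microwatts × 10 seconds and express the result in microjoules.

6.44e-6 × 10 = 64.4e-6 J

64.4 microjoules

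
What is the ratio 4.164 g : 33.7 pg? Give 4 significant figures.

123600000000

(4.164) / (33.7 × 10⁻¹²) = 0.12356 × 10¹²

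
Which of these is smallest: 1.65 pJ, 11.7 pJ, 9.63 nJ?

1.65 pJ = 0.00000000000165 J
11.7 pJ = 0.0000000000117 J
9.63 nJ = 0.00000000963 J

1.65 pJ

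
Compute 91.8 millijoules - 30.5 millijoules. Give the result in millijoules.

61.3 millijoules

In millijoules:
  91.8 millijoules → 91.8
  30.5 millijoules → 30.5
Difference: 91.8 - 30.5 = 61.3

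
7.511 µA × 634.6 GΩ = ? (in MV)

4.7664806 MV

7.511 × 10⁻⁶ × 634.6 × 10⁹ = 4766.4806 × 10³ V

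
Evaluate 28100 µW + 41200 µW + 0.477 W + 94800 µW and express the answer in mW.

641.1 mW

In mW:
  28100 µW = 28100 × 10⁻³ mW = 28.1
  41200 µW = 41200 × 10⁻³ mW = 41.2
  0.477 W = 0.477 × 10³ mW = 477
  94800 µW = 94800 × 10⁻³ mW = 94.8
Sum: 28.1 + 41.2 + 477 + 94.8 = 641.1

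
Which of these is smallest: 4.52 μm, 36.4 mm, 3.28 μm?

3.28 μm

4.52 μm = 0.00000452 m
36.4 mm = 0.0364 m
3.28 μm = 0.00000328 m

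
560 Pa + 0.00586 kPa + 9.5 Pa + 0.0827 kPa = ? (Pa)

658.06 Pa

In Pa:
  560 Pa → 560
  0.00586 kPa = 0.00586 × 10^3 Pa = 5.86
  9.5 Pa → 9.5
  0.0827 kPa = 0.0827 × 10^3 Pa = 82.7
Sum: 560 + 5.86 + 9.5 + 82.7 = 658.06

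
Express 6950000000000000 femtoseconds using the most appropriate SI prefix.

6.95 seconds

= 6.95 seconds; mantissa already in [1, 1000).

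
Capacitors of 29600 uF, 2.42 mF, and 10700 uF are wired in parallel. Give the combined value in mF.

In mF:
  29600 uF = 29600e-3 mF = 29.6
  2.42 mF → 2.42
  10700 uF = 10700e-3 mF = 10.7
Sum: 29.6 + 2.42 + 10.7 = 42.72

42.72 mF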